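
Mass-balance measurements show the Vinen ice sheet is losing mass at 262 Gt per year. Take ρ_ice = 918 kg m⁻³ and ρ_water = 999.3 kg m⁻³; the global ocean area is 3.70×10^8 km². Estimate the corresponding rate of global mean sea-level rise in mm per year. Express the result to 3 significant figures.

≈ 0.709 mm/yr

ρ_w = 999.3 kg m⁻³. Annual water volume added = 262 Gt / ρ_w = 2.620×10^14 kg / 999.3 kg m⁻³ = 2.622×10^11 m³.
Δh per year = 2.622×10^11 / 3.70×10^14 = 7.09×10^-4 m = 0.709 mm.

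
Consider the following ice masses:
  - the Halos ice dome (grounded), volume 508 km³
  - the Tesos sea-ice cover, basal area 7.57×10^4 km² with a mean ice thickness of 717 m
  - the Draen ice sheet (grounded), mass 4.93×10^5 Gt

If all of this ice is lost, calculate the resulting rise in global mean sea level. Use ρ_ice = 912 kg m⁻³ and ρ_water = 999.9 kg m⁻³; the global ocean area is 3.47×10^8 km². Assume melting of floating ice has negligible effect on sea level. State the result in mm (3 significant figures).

Halos: 508 km³ × (912/999.9) = 463.3 km³ of water.
The Tesos sea-ice cover is floating and already displaces its own weight of water, so its melt adds essentially nothing to sea level.
Draen: 4.93×10^5 Gt = 4.930×10^17 kg; dividing by ρ_w = 999.9 kg m⁻³ gives 4.930×10^14 m³ of water.
Total added water ≈ 4.935×10^14 m³ over 3.47×10^14 m² → Δh = 1.42 m = 1420 mm.

≈ 1420 mm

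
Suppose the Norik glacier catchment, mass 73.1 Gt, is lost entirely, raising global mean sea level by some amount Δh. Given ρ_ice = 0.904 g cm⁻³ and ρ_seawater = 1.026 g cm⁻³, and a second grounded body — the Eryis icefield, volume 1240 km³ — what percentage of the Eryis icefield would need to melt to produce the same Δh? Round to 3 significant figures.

≈ 6.52 %

Equal sea-level rise means equal mass of meltwater, i.e. equal mass of ice lost.
Ice mass of Norik: 7.310×10^13 kg; ice mass of Eryis: 1.121×10^15 kg.
Fraction required = 7.310×10^13 / 1.121×10^15 = 0.0652 → 6.52 %.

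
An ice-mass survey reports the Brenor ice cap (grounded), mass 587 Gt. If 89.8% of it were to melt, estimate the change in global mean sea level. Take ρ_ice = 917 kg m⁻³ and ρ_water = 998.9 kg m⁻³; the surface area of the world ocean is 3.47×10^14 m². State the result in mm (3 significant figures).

≈ 1.52 mm

Brenor: 0.898 × 587 Gt = 5.271×10^14 kg; dividing by ρ_w = 998.9 kg m⁻³ gives 5.277×10^11 m³ of water.
Spread over 3.47×10^14 m² of ocean, Δh = 5.277×10^11 / 3.47×10^14 = 1.52×10^-3 m = 1.52 mm.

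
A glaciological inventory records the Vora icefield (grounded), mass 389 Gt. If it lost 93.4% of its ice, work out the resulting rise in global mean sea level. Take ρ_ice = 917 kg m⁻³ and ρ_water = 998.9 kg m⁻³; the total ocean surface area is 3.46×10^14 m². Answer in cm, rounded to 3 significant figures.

≈ 0.105 cm

Vora: 0.934 × 389 Gt = 3.633×10^14 kg; dividing by ρ_w = 998.9 kg m⁻³ gives 3.637×10^11 m³ of water.
Spread over 3.46×10^14 m² of ocean, Δh = 3.637×10^11 / 3.46×10^14 = 1.05×10^-3 m = 0.105 cm.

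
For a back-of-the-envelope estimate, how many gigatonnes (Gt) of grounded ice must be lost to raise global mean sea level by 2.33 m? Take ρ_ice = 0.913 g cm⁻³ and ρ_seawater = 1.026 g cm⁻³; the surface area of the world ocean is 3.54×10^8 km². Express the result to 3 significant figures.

≈ 8.46×10^5 Gt

Required water volume = Δh × A = 2.33 m × 3.54×10^14 m² = 8.248×10^14 m³.
ρ_w = 1.026 g cm⁻³ = 1026 kg m⁻³, so the mass of water = 8.248×10^14 m³ × 1026 kg m⁻³ = 8.463×10^17 kg = 8.46×10^5 Gt (and the same mass of ice, by conservation).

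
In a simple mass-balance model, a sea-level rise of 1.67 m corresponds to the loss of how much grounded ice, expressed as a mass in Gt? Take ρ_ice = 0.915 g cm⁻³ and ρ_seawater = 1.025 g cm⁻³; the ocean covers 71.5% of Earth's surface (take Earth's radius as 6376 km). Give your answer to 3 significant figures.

Required water volume = Δh × A = 1.67 m × 3.65×10^14 m² = 6.100×10^14 m³.
ρ_w = 1.025 g cm⁻³ = 1025 kg m⁻³, so the mass of water = 6.100×10^14 m³ × 1025 kg m⁻³ = 6.252×10^17 kg = 6.25×10^5 Gt (and the same mass of ice, by conservation).

≈ 6.25×10^5 Gt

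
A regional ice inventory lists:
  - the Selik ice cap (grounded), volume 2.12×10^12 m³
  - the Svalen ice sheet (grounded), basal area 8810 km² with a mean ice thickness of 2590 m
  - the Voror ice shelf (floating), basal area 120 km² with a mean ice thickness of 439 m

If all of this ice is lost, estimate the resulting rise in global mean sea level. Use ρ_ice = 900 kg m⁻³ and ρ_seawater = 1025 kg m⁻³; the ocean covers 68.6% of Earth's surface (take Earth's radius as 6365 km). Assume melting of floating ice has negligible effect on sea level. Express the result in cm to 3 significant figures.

Selik: 2.12×10^12 m³ × (900/1025) = 1.861×10^12 m³ of water.
Svalen: ice volume = 8810 km² × 2590 m = 2.282×10^4 km³; 2.282×10^4 × (900/1025) = 2.004×10^4 km³ of water.
The Voror ice shelf is floating and already displaces its own weight of water, so its melt adds essentially nothing to sea level.
Total added water ≈ 2.190×10^13 m³ over 3.49×10^14 m² → Δh = 0.0627 m = 6.27 cm.

≈ 6.27 cm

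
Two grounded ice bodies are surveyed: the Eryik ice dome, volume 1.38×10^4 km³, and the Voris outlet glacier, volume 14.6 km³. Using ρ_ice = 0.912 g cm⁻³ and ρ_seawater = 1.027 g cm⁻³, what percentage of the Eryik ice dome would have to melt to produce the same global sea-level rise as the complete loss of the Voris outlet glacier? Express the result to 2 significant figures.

Equal sea-level rise means equal mass of meltwater, i.e. equal mass of ice lost.
Ice mass of Voris: 1.332×10^13 kg; ice mass of Eryik: 1.259×10^16 kg.
Fraction required = 1.332×10^13 / 1.259×10^16 = 1.06×10^-3 → 0.11 %.

≈ 0.11 %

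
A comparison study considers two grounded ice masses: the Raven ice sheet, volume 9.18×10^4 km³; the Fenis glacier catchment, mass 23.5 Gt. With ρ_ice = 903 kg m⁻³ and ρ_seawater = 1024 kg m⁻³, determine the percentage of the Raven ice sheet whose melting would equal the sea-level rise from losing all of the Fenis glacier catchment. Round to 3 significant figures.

≈ 0.0283 %

Equal sea-level rise means equal mass of meltwater, i.e. equal mass of ice lost.
Ice mass of Fenis: 2.350×10^13 kg; ice mass of Raven: 8.290×10^16 kg.
Fraction required = 2.350×10^13 / 8.290×10^16 = 2.83×10^-4 → 0.0283 %.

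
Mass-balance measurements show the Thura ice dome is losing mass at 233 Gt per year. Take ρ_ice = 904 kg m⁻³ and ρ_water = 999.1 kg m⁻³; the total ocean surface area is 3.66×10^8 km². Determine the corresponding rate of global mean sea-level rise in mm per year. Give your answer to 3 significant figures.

ρ_w = 999.1 kg m⁻³. Annual water volume added = 233 Gt / ρ_w = 2.330×10^14 kg / 999.1 kg m⁻³ = 2.332×10^11 m³.
Δh per year = 2.332×10^11 / 3.66×10^14 = 6.37×10^-4 m = 0.637 mm.

≈ 0.637 mm/yr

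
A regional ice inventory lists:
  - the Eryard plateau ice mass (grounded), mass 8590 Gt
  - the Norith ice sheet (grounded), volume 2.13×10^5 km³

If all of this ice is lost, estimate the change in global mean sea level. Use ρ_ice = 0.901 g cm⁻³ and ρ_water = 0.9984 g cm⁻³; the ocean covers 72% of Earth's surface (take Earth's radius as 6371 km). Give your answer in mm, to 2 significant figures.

≈ 550 mm

Eryard: 8590 Gt = 8.590×10^15 kg; dividing by ρ_w = 0.9984 g cm⁻³ = 998.4 kg m⁻³ gives 8.604×10^12 m³ of water.
Norith: 2.13×10^5 km³ × (901/998.4) = 1.922×10^5 km³ of water.
Total added water ≈ 2.008×10^14 m³ over 3.67×10^14 m² → Δh = 0.547 m = 550 mm.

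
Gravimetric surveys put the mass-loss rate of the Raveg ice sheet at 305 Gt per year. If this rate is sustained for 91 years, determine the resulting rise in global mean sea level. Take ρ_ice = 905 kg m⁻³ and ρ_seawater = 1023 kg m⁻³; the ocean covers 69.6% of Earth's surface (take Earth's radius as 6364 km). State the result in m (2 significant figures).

≈ 0.077 m

Total mass lost = 305 Gt/yr × 91 yr = 2.776×10^4 Gt = 2.776×10^16 kg.
ρ_w = 1023 kg m⁻³, so water volume = 2.776×10^16 / 1023 = 2.713×10^13 m³.
Δh = 2.713×10^13 / 3.54×10^14 = 0.0766 m.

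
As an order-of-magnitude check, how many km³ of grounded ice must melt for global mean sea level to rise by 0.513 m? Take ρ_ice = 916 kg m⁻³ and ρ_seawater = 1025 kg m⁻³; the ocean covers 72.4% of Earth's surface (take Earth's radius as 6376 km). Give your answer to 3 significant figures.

≈ 2.12×10^5 km³

Required water volume = Δh × A = 0.513 m × 3.70×10^14 m² = 1.897×10^14 m³ = 1.897×10^5 km³.
Ice volume = water volume × ρ_w/ρ_ice = 1.897×10^5 × 1025/916 = 2.12×10^5 km³.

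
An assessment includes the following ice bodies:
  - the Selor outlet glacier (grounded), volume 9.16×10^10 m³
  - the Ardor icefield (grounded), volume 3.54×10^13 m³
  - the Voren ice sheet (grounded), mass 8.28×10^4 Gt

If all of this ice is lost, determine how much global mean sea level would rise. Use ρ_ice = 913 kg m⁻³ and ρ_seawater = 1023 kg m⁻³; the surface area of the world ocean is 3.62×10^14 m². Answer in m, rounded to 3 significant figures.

≈ 0.311 m

Selor: 9.16×10^10 m³ × (913/1023) = 8.175×10^10 m³ of water.
Ardor: 3.54×10^13 m³ × (913/1023) = 3.159×10^13 m³ of water.
Voren: 8.28×10^4 Gt = 8.280×10^16 kg; dividing by ρ_w = 1023 kg m⁻³ gives 8.094×10^13 m³ of water.
Total added water ≈ 1.126×10^14 m³ over 3.62×10^14 m² → Δh = 0.311 m.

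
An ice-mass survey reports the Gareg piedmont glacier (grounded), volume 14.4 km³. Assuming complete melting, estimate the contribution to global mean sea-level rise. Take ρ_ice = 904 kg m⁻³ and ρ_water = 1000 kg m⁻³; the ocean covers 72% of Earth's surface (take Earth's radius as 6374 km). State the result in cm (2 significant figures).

Gareg: 14.4 km³ × (904/1000) = 13.02 km³ of water.
Spread over 3.68×10^14 m² of ocean, Δh = 1.302×10^10 / 3.68×10^14 = 3.54×10^-5 m = 3.5×10^-3 cm.

≈ 3.5×10^-3 cm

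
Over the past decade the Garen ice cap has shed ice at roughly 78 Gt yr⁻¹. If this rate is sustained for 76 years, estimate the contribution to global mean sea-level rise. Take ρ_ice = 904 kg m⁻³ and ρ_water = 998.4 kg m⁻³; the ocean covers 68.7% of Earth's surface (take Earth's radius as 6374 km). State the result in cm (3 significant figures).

≈ 1.69 cm

Total mass lost = 78 Gt/yr × 76 yr = 5928 Gt = 5.928×10^15 kg.
ρ_w = 998.4 kg m⁻³, so water volume = 5.928×10^15 / 998.4 = 5.938×10^12 m³.
Δh = 5.938×10^12 / 3.51×10^14 = 0.0169 m = 1.69 cm.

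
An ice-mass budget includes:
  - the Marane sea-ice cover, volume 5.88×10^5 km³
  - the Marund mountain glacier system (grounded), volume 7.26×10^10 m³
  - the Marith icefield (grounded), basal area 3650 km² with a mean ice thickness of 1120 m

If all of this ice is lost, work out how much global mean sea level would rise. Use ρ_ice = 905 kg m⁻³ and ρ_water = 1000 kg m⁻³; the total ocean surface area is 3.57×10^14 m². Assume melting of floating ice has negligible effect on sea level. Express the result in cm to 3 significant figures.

The Marane sea-ice cover is floating and already displaces its own weight of water, so its melt adds essentially nothing to sea level.
Marund: 7.26×10^10 m³ × (905/1000) = 6.570×10^10 m³ of water.
Marith: ice volume = 3650 km² × 1120 m = 4088 km³; 4088 × (905/1000) = 3700 km³ of water.
Total added water ≈ 3.765×10^12 m³ over 3.57×10^14 m² → Δh = 0.0105 m = 1.05 cm.

≈ 1.05 cm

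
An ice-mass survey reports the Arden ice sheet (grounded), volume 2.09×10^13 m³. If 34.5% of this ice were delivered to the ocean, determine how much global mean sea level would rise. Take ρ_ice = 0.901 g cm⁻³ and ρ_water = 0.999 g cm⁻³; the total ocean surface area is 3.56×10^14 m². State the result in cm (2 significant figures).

Arden: 0.345 × 2.09×10^13 m³ × (901/999) = 6.503×10^12 m³ of water.
Spread over 3.56×10^14 m² of ocean, Δh = 6.503×10^12 / 3.56×10^14 = 0.0183 m = 1.8 cm.

≈ 1.8 cm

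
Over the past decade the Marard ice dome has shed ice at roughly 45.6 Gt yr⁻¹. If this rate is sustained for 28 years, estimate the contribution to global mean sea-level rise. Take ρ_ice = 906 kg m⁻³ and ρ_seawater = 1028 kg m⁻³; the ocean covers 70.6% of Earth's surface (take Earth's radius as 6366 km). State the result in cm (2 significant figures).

≈ 0.35 cm

Total mass lost = 45.6 Gt/yr × 28 yr = 1277 Gt = 1.277×10^15 kg.
ρ_w = 1028 kg m⁻³, so water volume = 1.277×10^15 / 1028 = 1.242×10^12 m³.
Δh = 1.242×10^12 / 3.60×10^14 = 3.45×10^-3 m = 0.35 cm.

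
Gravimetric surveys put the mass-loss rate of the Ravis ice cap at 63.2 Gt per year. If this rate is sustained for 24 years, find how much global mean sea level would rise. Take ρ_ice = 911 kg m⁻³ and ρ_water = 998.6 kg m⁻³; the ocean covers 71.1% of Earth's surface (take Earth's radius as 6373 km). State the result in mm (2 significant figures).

Total mass lost = 63.2 Gt/yr × 24 yr = 1517 Gt = 1.517×10^15 kg.
ρ_w = 998.6 kg m⁻³, so water volume = 1.517×10^15 / 998.6 = 1.519×10^12 m³.
Δh = 1.519×10^12 / 3.63×10^14 = 4.19×10^-3 m = 4.2 mm.

≈ 4.2 mm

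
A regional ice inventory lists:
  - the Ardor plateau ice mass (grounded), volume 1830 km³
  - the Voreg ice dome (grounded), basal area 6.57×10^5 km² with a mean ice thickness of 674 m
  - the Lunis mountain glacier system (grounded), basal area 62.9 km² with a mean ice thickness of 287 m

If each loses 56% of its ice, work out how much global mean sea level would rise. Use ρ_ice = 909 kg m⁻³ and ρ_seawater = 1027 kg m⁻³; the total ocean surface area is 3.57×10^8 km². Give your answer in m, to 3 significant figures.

≈ 0.617 m

Ardor: 0.56 × 1830 km³ × (909/1027) = 907.1 km³ of water.
Voreg: ice volume = 6.57×10^5 km² × 674 m = 4.428×10^5 km³; 0.56 × 4.428×10^5 × (909/1027) = 2.195×10^5 km³ of water.
Lunis: ice volume = 62.9 km² × 287 m = 18.05 km³; 0.56 × 18.05 × (909/1027) = 8.948 km³ of water.
Total added water ≈ 2.204×10^14 m³ over 3.57×10^14 m² → Δh = 0.617 m.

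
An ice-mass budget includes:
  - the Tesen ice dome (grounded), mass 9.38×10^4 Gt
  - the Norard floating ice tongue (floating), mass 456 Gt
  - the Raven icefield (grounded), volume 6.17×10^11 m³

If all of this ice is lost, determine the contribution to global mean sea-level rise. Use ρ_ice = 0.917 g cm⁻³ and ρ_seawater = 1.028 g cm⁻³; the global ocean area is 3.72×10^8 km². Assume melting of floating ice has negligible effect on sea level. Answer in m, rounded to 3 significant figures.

≈ 0.247 m

Tesen: 9.38×10^4 Gt = 9.380×10^16 kg; dividing by ρ_w = 1.028 g cm⁻³ = 1028 kg m⁻³ gives 9.125×10^13 m³ of water.
The Norard floating ice tongue is floating and already displaces its own weight of water, so its melt adds essentially nothing to sea level.
Raven: 6.17×10^11 m³ × (917/1028) = 5.504×10^11 m³ of water.
Total added water ≈ 9.180×10^13 m³ over 3.72×10^14 m² → Δh = 0.247 m.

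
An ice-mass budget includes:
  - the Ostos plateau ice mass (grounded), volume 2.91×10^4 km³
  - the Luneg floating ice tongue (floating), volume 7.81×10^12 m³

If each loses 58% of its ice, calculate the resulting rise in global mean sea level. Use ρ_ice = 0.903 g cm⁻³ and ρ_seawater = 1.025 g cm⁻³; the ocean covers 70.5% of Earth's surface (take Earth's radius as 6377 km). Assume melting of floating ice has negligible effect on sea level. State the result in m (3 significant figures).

≈ 0.0413 m

Ostos: 0.58 × 2.91×10^4 km³ × (903/1025) = 1.487×10^4 km³ of water.
The Luneg floating ice tongue is floating and already displaces its own weight of water, so its melt adds essentially nothing to sea level.
Total added water ≈ 1.487×10^13 m³ over 3.60×10^14 m² → Δh = 0.0413 m.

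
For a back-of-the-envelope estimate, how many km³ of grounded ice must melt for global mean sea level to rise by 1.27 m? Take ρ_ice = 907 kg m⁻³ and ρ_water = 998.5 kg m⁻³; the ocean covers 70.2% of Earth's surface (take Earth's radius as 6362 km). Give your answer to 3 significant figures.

≈ 4.99×10^5 km³

Required water volume = Δh × A = 1.27 m × 3.57×10^14 m² = 4.535×10^14 m³ = 4.535×10^5 km³.
Ice volume = water volume × ρ_w/ρ_ice = 4.535×10^5 × 998.5/907 = 4.99×10^5 km³.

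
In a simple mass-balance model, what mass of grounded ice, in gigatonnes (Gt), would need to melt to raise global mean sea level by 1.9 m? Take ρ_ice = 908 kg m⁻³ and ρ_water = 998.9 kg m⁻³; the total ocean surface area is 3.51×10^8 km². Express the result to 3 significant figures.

Required water volume = Δh × A = 1.9 m × 3.51×10^14 m² = 6.669×10^14 m³.
ρ_w = 998.9 kg m⁻³, so the mass of water = 6.669×10^14 m³ × 998.9 kg m⁻³ = 6.662×10^17 kg = 6.66×10^5 Gt (and the same mass of ice, by conservation).

≈ 6.66×10^5 Gt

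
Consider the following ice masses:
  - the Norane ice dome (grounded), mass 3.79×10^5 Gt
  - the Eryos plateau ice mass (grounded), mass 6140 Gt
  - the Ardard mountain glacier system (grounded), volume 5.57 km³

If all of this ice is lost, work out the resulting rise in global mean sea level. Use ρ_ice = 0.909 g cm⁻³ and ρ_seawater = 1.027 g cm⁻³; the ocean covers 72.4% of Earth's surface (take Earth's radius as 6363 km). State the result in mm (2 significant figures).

≈ 1000 mm

Norane: 3.79×10^5 Gt = 3.790×10^17 kg; dividing by ρ_w = 1.027 g cm⁻³ = 1027 kg m⁻³ gives 3.690×10^14 m³ of water.
Eryos: 6140 Gt = 6.140×10^15 kg; dividing by ρ_w = 1027 kg m⁻³ gives 5.979×10^12 m³ of water.
Ardard: 5.57 km³ × (909/1027) = 4.930 km³ of water.
Total added water ≈ 3.750×10^14 m³ over 3.68×10^14 m² → Δh = 1.02 m = 1000 mm.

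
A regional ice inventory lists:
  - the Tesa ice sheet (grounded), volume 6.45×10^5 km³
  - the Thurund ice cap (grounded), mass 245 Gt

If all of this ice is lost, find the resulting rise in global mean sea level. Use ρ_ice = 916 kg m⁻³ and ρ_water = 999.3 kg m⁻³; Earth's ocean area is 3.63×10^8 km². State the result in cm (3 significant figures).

≈ 163 cm

Tesa: 6.45×10^5 km³ × (916/999.3) = 5.912×10^5 km³ of water.
Thurund: 245 Gt = 2.450×10^14 kg; dividing by ρ_w = 999.3 kg m⁻³ gives 2.452×10^11 m³ of water.
Total added water ≈ 5.915×10^14 m³ over 3.63×10^14 m² → Δh = 1.63 m = 163 cm.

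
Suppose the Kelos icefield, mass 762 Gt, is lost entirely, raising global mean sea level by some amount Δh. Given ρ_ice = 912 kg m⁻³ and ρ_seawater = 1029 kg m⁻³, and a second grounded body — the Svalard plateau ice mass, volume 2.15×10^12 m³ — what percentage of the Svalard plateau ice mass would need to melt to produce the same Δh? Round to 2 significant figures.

≈ 39 %

Equal sea-level rise means equal mass of meltwater, i.e. equal mass of ice lost.
Ice mass of Kelos: 7.620×10^14 kg; ice mass of Svalard: 1.961×10^15 kg.
Fraction required = 7.620×10^14 / 1.961×10^15 = 0.389 → 39 %.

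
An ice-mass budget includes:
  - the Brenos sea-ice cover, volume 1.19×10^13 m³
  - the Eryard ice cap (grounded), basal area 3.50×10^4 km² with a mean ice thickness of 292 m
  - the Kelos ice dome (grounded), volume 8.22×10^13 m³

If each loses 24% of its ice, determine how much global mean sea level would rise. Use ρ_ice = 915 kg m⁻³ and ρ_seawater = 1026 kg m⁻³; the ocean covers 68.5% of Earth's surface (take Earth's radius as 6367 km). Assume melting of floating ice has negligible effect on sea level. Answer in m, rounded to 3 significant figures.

The Brenos sea-ice cover is floating and already displaces its own weight of water, so its melt adds essentially nothing to sea level.
Eryard: ice volume = 3.50×10^4 km² × 292 m = 1.022×10^4 km³; 0.24 × 1.022×10^4 × (915/1026) = 2187 km³ of water.
Kelos: 0.24 × 8.22×10^13 m³ × (915/1026) = 1.759×10^13 m³ of water.
Total added water ≈ 1.978×10^13 m³ over 3.49×10^14 m² → Δh = 0.0567 m.

≈ 0.0567 m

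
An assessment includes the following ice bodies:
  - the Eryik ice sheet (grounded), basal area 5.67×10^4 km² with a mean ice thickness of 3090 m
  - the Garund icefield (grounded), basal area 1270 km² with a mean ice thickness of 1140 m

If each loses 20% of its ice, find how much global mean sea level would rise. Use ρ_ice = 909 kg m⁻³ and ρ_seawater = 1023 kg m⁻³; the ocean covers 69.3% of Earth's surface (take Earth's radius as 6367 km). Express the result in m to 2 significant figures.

Eryik: ice volume = 5.67×10^4 km² × 3090 m = 1.752×10^5 km³; 0.2 × 1.752×10^5 × (909/1023) = 3.114×10^4 km³ of water.
Garund: ice volume = 1270 km² × 1140 m = 1448 km³; 0.2 × 1448 × (909/1023) = 257.3 km³ of water.
Total added water ≈ 3.139×10^13 m³ over 3.53×10^14 m² → Δh = 0.0889 m.

≈ 0.089 m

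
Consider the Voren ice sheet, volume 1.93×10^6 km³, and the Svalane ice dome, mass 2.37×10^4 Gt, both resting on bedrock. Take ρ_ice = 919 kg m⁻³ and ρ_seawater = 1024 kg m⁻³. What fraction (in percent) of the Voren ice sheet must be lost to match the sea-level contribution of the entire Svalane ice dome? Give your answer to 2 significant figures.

Equal sea-level rise means equal mass of meltwater, i.e. equal mass of ice lost.
Ice mass of Svalane: 2.370×10^16 kg; ice mass of Voren: 1.774×10^18 kg.
Fraction required = 2.370×10^16 / 1.774×10^18 = 0.0134 → 1.3 %.

≈ 1.3 %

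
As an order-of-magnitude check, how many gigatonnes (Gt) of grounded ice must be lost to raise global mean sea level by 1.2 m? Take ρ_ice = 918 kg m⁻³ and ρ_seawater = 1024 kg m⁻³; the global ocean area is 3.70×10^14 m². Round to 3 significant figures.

Required water volume = Δh × A = 1.2 m × 3.70×10^14 m² = 4.440×10^14 m³.
ρ_w = 1024 kg m⁻³, so the mass of water = 4.440×10^14 m³ × 1024 kg m⁻³ = 4.547×10^17 kg = 4.55×10^5 Gt (and the same mass of ice, by conservation).

≈ 4.55×10^5 Gt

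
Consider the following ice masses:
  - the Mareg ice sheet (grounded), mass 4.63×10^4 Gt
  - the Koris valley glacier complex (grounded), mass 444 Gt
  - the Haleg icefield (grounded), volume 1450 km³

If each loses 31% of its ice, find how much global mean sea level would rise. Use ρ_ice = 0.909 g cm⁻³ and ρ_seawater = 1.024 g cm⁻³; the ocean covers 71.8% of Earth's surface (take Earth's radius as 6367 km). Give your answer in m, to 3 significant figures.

Mareg: 0.31 × 4.63×10^4 Gt = 1.435×10^16 kg; dividing by ρ_w = 1.024 g cm⁻³ = 1024 kg m⁻³ gives 1.402×10^13 m³ of water.
Koris: 0.31 × 444 Gt = 1.376×10^14 kg; dividing by ρ_w = 1024 kg m⁻³ gives 1.344×10^11 m³ of water.
Haleg: 0.31 × 1450 km³ × (909/1024) = 399.0 km³ of water.
Total added water ≈ 1.455×10^13 m³ over 3.66×10^14 m² → Δh = 0.0398 m.

≈ 0.0398 m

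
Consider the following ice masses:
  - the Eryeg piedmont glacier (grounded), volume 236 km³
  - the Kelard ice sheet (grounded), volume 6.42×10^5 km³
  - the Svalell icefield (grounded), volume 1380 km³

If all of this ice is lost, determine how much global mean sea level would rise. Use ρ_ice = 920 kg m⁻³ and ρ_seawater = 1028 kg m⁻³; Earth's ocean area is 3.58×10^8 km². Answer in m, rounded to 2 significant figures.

Eryeg: 236 km³ × (920/1028) = 211.2 km³ of water.
Kelard: 6.42×10^5 km³ × (920/1028) = 5.746×10^5 km³ of water.
Svalell: 1380 km³ × (920/1028) = 1235 km³ of water.
Total added water ≈ 5.760×10^14 m³ over 3.58×10^14 m² → Δh = 1.61 m.

≈ 1.6 m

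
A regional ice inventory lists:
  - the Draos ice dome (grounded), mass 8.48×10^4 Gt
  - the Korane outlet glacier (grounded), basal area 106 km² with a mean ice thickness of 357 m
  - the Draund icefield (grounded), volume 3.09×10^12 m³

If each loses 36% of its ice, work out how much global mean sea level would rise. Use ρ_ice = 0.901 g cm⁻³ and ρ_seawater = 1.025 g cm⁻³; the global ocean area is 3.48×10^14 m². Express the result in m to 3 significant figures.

≈ 0.0884 m

Draos: 0.36 × 8.48×10^4 Gt = 3.053×10^16 kg; dividing by ρ_w = 1.025 g cm⁻³ = 1025 kg m⁻³ gives 2.978×10^13 m³ of water.
Korane: ice volume = 106 km² × 357 m = 37.84 km³; 0.36 × 37.84 × (901/1025) = 11.98 km³ of water.
Draund: 0.36 × 3.09×10^12 m³ × (901/1025) = 9.778×10^11 m³ of water.
Total added water ≈ 3.077×10^13 m³ over 3.48×10^14 m² → Δh = 0.0884 m.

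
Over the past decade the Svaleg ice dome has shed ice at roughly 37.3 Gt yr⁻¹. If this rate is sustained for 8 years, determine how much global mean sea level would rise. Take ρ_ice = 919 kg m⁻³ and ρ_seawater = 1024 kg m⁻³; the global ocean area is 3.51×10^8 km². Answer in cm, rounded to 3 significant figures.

≈ 0.0830 cm

Total mass lost = 37.3 Gt/yr × 8 yr = 298.4 Gt = 2.984×10^14 kg.
ρ_w = 1024 kg m⁻³, so water volume = 2.984×10^14 / 1024 = 2.914×10^11 m³.
Δh = 2.914×10^11 / 3.51×10^14 = 8.30×10^-4 m = 0.0830 cm.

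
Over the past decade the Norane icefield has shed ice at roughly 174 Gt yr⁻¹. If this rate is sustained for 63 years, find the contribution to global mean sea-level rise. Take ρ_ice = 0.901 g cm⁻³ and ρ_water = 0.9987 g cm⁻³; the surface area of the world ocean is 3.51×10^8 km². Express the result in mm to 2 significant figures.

≈ 31 mm

Total mass lost = 174 Gt/yr × 63 yr = 1.096×10^4 Gt = 1.096×10^16 kg.
ρ_w = 0.9987 g cm⁻³ = 998.7 kg m⁻³, so water volume = 1.096×10^16 / 998.7 = 1.098×10^13 m³.
Δh = 1.098×10^13 / 3.51×10^14 = 0.0313 m = 31 mm.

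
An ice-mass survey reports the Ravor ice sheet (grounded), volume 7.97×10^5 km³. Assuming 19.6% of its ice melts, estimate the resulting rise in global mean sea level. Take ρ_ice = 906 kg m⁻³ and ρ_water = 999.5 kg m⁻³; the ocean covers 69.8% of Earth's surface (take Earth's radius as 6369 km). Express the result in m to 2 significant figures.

≈ 0.40 m

Ravor: 0.196 × 7.97×10^5 km³ × (906/999.5) = 1.416×10^5 km³ of water.
Spread over 3.56×10^14 m² of ocean, Δh = 1.416×10^14 / 3.56×10^14 = 0.398 m.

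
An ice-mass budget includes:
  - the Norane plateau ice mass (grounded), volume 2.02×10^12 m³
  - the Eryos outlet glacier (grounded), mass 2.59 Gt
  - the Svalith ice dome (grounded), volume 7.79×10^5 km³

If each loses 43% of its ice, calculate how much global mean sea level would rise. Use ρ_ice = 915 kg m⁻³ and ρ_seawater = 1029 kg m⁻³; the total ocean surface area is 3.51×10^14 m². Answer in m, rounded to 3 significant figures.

Norane: 0.43 × 2.02×10^12 m³ × (915/1029) = 7.724×10^11 m³ of water.
Eryos: 0.43 × 2.59 Gt = 1.114×10^12 kg; dividing by ρ_w = 1029 kg m⁻³ gives 1.082×10^9 m³ of water.
Svalith: 0.43 × 7.79×10^5 km³ × (915/1029) = 2.979×10^5 km³ of water.
Total added water ≈ 2.986×10^14 m³ over 3.51×10^14 m² → Δh = 0.851 m.

≈ 0.851 m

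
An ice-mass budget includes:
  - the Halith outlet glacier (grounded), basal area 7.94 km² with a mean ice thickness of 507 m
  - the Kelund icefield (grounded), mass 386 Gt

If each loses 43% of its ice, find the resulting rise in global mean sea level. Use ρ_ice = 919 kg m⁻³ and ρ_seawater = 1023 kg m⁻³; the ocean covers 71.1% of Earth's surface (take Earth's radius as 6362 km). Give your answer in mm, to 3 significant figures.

≈ 0.453 mm

Halith: ice volume = 7.94 km² × 507 m = 4.026 km³; 0.43 × 4.026 × (919/1023) = 1.555 km³ of water.
Kelund: 0.43 × 386 Gt = 1.660×10^14 kg; dividing by ρ_w = 1023 kg m⁻³ gives 1.622×10^11 m³ of water.
Total added water ≈ 1.638×10^11 m³ over 3.62×10^14 m² → Δh = 4.53×10^-4 m = 0.453 mm.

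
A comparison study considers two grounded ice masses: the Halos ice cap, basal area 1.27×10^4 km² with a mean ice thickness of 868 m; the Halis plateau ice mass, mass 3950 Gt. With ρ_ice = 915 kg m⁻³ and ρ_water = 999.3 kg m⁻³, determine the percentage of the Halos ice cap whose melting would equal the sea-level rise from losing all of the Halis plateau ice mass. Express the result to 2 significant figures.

Equal sea-level rise means equal mass of meltwater, i.e. equal mass of ice lost.
Ice mass of Halis: 3.950×10^15 kg; ice mass of Halos: 1.009×10^16 kg.
Fraction required = 3.950×10^15 / 1.009×10^16 = 0.392 → 39 %.

≈ 39 %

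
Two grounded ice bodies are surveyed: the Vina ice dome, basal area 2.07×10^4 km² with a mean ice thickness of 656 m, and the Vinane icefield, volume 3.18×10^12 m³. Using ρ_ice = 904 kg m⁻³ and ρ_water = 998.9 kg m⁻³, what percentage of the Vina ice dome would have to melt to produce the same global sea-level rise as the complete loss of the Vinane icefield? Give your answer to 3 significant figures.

≈ 23.4 %

Equal sea-level rise means equal mass of meltwater, i.e. equal mass of ice lost.
Ice mass of Vinane: 2.875×10^15 kg; ice mass of Vina: 1.228×10^16 kg.
Fraction required = 2.875×10^15 / 1.228×10^16 = 0.234 → 23.4 %.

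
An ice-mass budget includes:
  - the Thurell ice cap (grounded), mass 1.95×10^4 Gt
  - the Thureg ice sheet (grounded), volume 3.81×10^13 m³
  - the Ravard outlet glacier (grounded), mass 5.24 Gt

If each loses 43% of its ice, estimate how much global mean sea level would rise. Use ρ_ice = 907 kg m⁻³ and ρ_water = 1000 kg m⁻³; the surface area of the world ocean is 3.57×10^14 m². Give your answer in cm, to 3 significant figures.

Thurell: 0.43 × 1.95×10^4 Gt = 8.385×10^15 kg; dividing by ρ_w = 1000 kg m⁻³ gives 8.385×10^12 m³ of water.
Thureg: 0.43 × 3.81×10^13 m³ × (907/1000) = 1.486×10^13 m³ of water.
Ravard: 0.43 × 5.24 Gt = 2.253×10^12 kg; dividing by ρ_w = 1000 kg m⁻³ gives 2.253×10^9 m³ of water.
Total added water ≈ 2.325×10^13 m³ over 3.57×10^14 m² → Δh = 0.0651 m = 6.51 cm.

≈ 6.51 cm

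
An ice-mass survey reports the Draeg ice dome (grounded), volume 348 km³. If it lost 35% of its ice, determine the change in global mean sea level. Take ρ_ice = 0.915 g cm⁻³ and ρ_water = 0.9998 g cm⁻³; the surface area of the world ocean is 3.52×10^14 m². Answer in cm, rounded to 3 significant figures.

Draeg: 0.35 × 348 km³ × (915/999.8) = 111.5 km³ of water.
Spread over 3.52×10^14 m² of ocean, Δh = 1.115×10^11 / 3.52×10^14 = 3.17×10^-4 m = 0.0317 cm.

≈ 0.0317 cm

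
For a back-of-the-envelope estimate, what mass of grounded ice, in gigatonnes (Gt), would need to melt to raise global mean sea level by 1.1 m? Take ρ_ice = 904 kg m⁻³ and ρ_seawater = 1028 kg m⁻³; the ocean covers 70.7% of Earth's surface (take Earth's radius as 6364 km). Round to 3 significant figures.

Required water volume = Δh × A = 1.1 m × 3.60×10^14 m² = 3.958×10^14 m³.
ρ_w = 1028 kg m⁻³, so the mass of water = 3.958×10^14 m³ × 1028 kg m⁻³ = 4.069×10^17 kg = 4.07×10^5 Gt (and the same mass of ice, by conservation).

≈ 4.07×10^5 Gt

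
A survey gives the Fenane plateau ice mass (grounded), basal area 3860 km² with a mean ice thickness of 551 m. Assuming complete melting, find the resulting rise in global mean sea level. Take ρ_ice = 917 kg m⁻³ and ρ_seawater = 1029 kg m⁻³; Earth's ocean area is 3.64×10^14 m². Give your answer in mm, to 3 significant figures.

≈ 5.21 mm

Fenane: ice volume = 3860 km² × 551 m = 2127 km³; 2127 × (917/1029) = 1895 km³ of water.
Spread over 3.64×10^14 m² of ocean, Δh = 1.895×10^12 / 3.64×10^14 = 5.21×10^-3 m = 5.21 mm.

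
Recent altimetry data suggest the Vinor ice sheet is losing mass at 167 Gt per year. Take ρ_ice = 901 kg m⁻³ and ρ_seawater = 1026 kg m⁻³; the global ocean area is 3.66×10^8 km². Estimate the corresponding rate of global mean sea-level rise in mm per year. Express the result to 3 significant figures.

ρ_w = 1026 kg m⁻³. Annual water volume added = 167 Gt / ρ_w = 1.670×10^14 kg / 1026 kg m⁻³ = 1.628×10^11 m³.
Δh per year = 1.628×10^11 / 3.66×10^14 = 4.45×10^-4 m = 0.445 mm.

≈ 0.445 mm/yr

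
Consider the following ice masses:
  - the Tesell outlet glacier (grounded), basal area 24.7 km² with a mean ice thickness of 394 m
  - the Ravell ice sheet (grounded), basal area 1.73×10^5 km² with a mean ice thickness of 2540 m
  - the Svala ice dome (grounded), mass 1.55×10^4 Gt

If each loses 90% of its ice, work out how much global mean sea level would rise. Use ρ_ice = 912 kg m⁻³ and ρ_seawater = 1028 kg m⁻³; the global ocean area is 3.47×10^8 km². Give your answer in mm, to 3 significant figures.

≈ 1050 mm

Tesell: ice volume = 24.7 km² × 394 m = 9.732 km³; 0.9 × 9.732 × (912/1028) = 7.770 km³ of water.
Ravell: ice volume = 1.73×10^5 km² × 2540 m = 4.394×10^5 km³; 0.9 × 4.394×10^5 × (912/1028) = 3.509×10^5 km³ of water.
Svala: 0.9 × 1.55×10^4 Gt = 1.395×10^16 kg; dividing by ρ_w = 1028 kg m⁻³ gives 1.357×10^13 m³ of water.
Total added water ≈ 3.644×10^14 m³ over 3.47×10^14 m² → Δh = 1.05 m = 1050 mm.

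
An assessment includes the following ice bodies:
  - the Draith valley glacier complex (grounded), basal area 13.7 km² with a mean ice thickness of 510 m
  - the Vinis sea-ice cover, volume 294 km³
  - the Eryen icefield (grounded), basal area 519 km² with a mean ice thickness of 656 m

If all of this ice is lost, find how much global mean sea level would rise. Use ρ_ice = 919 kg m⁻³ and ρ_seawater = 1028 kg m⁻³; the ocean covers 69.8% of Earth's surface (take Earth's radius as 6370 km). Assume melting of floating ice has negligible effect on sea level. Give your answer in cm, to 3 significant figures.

Draith: ice volume = 13.7 km² × 510 m = 6.987 km³; 6.987 × (919/1028) = 6.246 km³ of water.
The Vinis sea-ice cover is floating and already displaces its own weight of water, so its melt adds essentially nothing to sea level.
Eryen: ice volume = 519 km² × 656 m = 340.5 km³; 340.5 × (919/1028) = 304.4 km³ of water.
Total added water ≈ 3.106×10^11 m³ over 3.56×10^14 m² → Δh = 8.73×10^-4 m = 0.0873 cm.

≈ 0.0873 cm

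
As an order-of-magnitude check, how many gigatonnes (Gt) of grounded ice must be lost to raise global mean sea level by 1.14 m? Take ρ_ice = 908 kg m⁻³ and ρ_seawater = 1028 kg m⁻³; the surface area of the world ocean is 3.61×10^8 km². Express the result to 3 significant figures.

≈ 4.23×10^5 Gt

Required water volume = Δh × A = 1.14 m × 3.61×10^14 m² = 4.115×10^14 m³.
ρ_w = 1028 kg m⁻³, so the mass of water = 4.115×10^14 m³ × 1028 kg m⁻³ = 4.231×10^17 kg = 4.23×10^5 Gt (and the same mass of ice, by conservation).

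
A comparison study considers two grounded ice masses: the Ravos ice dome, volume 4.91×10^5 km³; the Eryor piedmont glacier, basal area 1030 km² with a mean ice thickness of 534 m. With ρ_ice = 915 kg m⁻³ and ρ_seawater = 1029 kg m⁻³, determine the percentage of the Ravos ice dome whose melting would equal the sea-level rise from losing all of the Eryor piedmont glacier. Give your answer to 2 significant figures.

Equal sea-level rise means equal mass of meltwater, i.e. equal mass of ice lost.
Ice mass of Eryor: 5.033×10^14 kg; ice mass of Ravos: 4.493×10^17 kg.
Fraction required = 5.033×10^14 / 4.493×10^17 = 1.12×10^-3 → 0.11 %.

≈ 0.11 %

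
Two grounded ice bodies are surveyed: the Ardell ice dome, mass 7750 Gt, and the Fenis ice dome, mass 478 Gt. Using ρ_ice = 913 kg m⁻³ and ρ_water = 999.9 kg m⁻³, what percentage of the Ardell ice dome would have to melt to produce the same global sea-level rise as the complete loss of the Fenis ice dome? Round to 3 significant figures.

Equal sea-level rise means equal mass of meltwater, i.e. equal mass of ice lost.
Ice mass of Fenis: 4.780×10^14 kg; ice mass of Ardell: 7.750×10^15 kg.
Fraction required = 4.780×10^14 / 7.750×10^15 = 0.0617 → 6.17 %.

≈ 6.17 %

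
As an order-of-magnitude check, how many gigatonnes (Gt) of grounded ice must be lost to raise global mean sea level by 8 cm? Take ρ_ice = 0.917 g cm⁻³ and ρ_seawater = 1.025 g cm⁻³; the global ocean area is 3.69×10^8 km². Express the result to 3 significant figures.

≈ 3.03×10^4 Gt

Required water volume = Δh × A = 0.08 m × 3.69×10^14 m² = 2.952×10^13 m³.
ρ_w = 1.025 g cm⁻³ = 1025 kg m⁻³, so the mass of water = 2.952×10^13 m³ × 1025 kg m⁻³ = 3.026×10^16 kg = 3.03×10^4 Gt (and the same mass of ice, by conservation).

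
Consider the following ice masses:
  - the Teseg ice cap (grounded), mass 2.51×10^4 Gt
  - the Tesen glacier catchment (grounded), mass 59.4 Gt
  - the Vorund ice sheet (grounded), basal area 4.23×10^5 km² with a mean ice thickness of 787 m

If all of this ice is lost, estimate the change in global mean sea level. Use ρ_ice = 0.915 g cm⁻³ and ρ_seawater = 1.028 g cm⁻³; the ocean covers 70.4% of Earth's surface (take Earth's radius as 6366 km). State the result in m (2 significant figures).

≈ 0.89 m

Teseg: 2.51×10^4 Gt = 2.510×10^16 kg; dividing by ρ_w = 1.028 g cm⁻³ = 1028 kg m⁻³ gives 2.442×10^13 m³ of water.
Tesen: 59.4 Gt = 5.940×10^13 kg; dividing by ρ_w = 1028 kg m⁻³ gives 5.778×10^10 m³ of water.
Vorund: ice volume = 4.23×10^5 km² × 787 m = 3.329×10^5 km³; 3.329×10^5 × (915/1028) = 2.963×10^5 km³ of water.
Total added water ≈ 3.208×10^14 m³ over 3.59×10^14 m² → Δh = 0.895 m.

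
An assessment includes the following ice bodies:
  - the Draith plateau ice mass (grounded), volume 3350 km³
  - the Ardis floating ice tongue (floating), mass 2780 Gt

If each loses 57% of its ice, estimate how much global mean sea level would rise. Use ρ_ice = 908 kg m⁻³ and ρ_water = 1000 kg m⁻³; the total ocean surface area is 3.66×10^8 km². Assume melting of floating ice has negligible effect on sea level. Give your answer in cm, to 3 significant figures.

Draith: 0.57 × 3350 km³ × (908/1000) = 1734 km³ of water.
The Ardis floating ice tongue is floating and already displaces its own weight of water, so its melt adds essentially nothing to sea level.
Total added water ≈ 1.734×10^12 m³ over 3.66×10^14 m² → Δh = 4.74×10^-3 m = 0.474 cm.

≈ 0.474 cm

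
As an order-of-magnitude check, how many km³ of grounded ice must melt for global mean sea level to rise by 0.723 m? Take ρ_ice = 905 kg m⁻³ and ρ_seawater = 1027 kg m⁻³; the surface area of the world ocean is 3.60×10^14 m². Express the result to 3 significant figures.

Required water volume = Δh × A = 0.723 m × 3.60×10^14 m² = 2.603×10^14 m³ = 2.603×10^5 km³.
Ice volume = water volume × ρ_w/ρ_ice = 2.603×10^5 × 1027/905 = 2.95×10^5 km³.

≈ 2.95×10^5 km³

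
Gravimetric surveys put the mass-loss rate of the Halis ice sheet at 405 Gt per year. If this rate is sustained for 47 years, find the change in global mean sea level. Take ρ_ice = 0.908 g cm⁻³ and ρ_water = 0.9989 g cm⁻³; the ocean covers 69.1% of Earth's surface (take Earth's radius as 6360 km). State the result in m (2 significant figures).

Total mass lost = 405 Gt/yr × 47 yr = 1.904×10^4 Gt = 1.904×10^16 kg.
ρ_w = 0.9989 g cm⁻³ = 998.9 kg m⁻³, so water volume = 1.904×10^16 / 998.9 = 1.906×10^13 m³.
Δh = 1.906×10^13 / 3.51×10^14 = 0.0543 m.

≈ 0.054 m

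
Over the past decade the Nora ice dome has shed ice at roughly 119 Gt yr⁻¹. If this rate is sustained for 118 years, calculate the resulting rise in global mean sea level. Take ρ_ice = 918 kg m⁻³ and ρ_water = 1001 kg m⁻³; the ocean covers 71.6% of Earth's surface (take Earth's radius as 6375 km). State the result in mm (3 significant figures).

Total mass lost = 119 Gt/yr × 118 yr = 1.404×10^4 Gt = 1.404×10^16 kg.
ρ_w = 1001 kg m⁻³, so water volume = 1.404×10^16 / 1001 = 1.403×10^13 m³.
Δh = 1.403×10^13 / 3.66×10^14 = 0.0384 m = 38.4 mm.

≈ 38.4 mm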